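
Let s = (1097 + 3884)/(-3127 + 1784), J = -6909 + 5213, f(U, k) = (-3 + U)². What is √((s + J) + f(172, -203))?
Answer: √167641318/79 ≈ 163.89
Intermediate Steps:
J = -1696
s = -293/79 (s = 4981/(-1343) = 4981*(-1/1343) = -293/79 ≈ -3.7089)
√((s + J) + f(172, -203)) = √((-293/79 - 1696) + (-3 + 172)²) = √(-134277/79 + 169²) = √(-134277/79 + 28561) = √(2122042/79) = √167641318/79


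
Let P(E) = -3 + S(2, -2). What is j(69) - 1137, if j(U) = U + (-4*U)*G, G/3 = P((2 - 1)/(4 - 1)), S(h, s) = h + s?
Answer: 1416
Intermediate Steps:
P(E) = -3 (P(E) = -3 + (2 - 2) = -3 + 0 = -3)
G = -9 (G = 3*(-3) = -9)
j(U) = 37*U (j(U) = U - 4*U*(-9) = U + 36*U = 37*U)
j(69) - 1137 = 37*69 - 1137 = 2553 - 1137 = 1416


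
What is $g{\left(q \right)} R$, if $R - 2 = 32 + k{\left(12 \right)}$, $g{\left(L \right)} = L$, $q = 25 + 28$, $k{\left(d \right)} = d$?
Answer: $2438$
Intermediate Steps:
$q = 53$
$R = 46$ ($R = 2 + \left(32 + 12\right) = 2 + 44 = 46$)
$g{\left(q \right)} R = 53 \cdot 46 = 2438$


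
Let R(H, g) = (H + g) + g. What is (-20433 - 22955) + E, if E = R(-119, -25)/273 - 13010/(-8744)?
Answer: -3983459287/91812 ≈ -43387.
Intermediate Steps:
R(H, g) = H + 2*g
E = 79769/91812 (E = (-119 + 2*(-25))/273 - 13010/(-8744) = (-119 - 50)*(1/273) - 13010*(-1/8744) = -169*1/273 + 6505/4372 = -13/21 + 6505/4372 = 79769/91812 ≈ 0.86883)
(-20433 - 22955) + E = (-20433 - 22955) + 79769/91812 = -43388 + 79769/91812 = -3983459287/91812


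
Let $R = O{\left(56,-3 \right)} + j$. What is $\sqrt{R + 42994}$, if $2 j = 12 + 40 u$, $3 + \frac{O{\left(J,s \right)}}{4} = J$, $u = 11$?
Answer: $2 \sqrt{10858} \approx 208.4$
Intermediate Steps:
$O{\left(J,s \right)} = -12 + 4 J$
$j = 226$ ($j = \frac{12 + 40 \cdot 11}{2} = \frac{12 + 440}{2} = \frac{1}{2} \cdot 452 = 226$)
$R = 438$ ($R = \left(-12 + 4 \cdot 56\right) + 226 = \left(-12 + 224\right) + 226 = 212 + 226 = 438$)
$\sqrt{R + 42994} = \sqrt{438 + 42994} = \sqrt{43432} = 2 \sqrt{10858}$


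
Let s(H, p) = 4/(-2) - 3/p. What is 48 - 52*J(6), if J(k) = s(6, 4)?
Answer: 191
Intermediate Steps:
s(H, p) = -2 - 3/p (s(H, p) = 4*(-1/2) - 3/p = -2 - 3/p)
J(k) = -11/4 (J(k) = -2 - 3/4 = -11/4)
48 - 52*J(6) = 48 - 52*(-11/4) = 48 + 143 = 191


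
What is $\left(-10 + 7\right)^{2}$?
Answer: $9$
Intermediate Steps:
$\left(-10 + 7\right)^{2} = \left(-3\right)^{2} = 9$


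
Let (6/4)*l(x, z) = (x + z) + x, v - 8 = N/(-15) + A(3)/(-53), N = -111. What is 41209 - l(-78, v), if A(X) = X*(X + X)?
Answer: 32835853/795 ≈ 41303.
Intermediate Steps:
A(X) = 2*X² (A(X) = X*(2*X) = 2*X²)
v = 3991/265 (v = 8 + (-111/(-15) + (2*3²)/(-53)) = 8 + (-111*(-1/15) + (2*9)*(-1/53)) = 8 + (37/5 + 18*(-1/53)) = 8 + (37/5 - 18/53) = 8 + 1871/265 = 3991/265 ≈ 15.060)
l(x, z) = 2*z/3 + 4*x/3 (l(x, z) = 2*((x + z) + x)/3 = 2*(z + 2*x)/3 = 2*z/3 + 4*x/3)
41209 - l(-78, v) = 41209 - ((⅔)*(3991/265) + (4/3)*(-78)) = 41209 - (7982/795 - 104) = 41209 - 1*(-74698/795) = 41209 + 74698/795 = 32835853/795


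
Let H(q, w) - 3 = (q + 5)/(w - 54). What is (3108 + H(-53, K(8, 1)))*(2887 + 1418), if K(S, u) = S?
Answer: 308138985/23 ≈ 1.3397e+7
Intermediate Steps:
H(q, w) = 3 + (5 + q)/(-54 + w) (H(q, w) = 3 + (q + 5)/(w - 54) = 3 + (5 + q)/(-54 + w))
(3108 + H(-53, K(8, 1)))*(2887 + 1418) = (3108 + (-157 - 53 + 3*8)/(-54 + 8))*(2887 + 1418) = (3108 + (-157 - 53 + 24)/(-46))*4305 = (3108 - 1/46*(-186))*4305 = (3108 + 93/23)*4305 = (71577/23)*4305 = 308138985/23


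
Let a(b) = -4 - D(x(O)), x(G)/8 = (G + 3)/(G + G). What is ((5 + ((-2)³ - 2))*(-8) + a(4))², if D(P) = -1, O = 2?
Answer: 1369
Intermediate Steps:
x(G) = 4*(3 + G)/G (x(G) = 8*((G + 3)/(G + G)) = 8*((3 + G)/((2*G))) = 8*((3 + G)*(1/(2*G))) = 8*((3 + G)/(2*G)) = 4*(3 + G)/G)
a(b) = -3 (a(b) = -4 - 1*(-1) = -4 + 1 = -3)
((5 + ((-2)³ - 2))*(-8) + a(4))² = ((5 + ((-2)³ - 2))*(-8) - 3)² = ((5 + (-8 - 2))*(-8) - 3)² = ((5 - 10)*(-8) - 3)² = (-5*(-8) - 3)² = (40 - 3)² = 37² = 1369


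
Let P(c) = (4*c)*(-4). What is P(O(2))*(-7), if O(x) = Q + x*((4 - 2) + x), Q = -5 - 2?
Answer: 112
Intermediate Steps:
Q = -7
O(x) = -7 + x*(2 + x) (O(x) = -7 + x*((4 - 2) + x) = -7 + x*(2 + x))
P(c) = -16*c
P(O(2))*(-7) = -16*(-7 + 2² + 2*2)*(-7) = -16*(-7 + 4 + 4)*(-7) = -16*1*(-7) = -16*(-7) = 112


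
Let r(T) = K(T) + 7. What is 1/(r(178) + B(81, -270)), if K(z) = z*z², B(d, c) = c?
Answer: 1/5639489 ≈ 1.7732e-7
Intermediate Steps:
K(z) = z³
r(T) = 7 + T³ (r(T) = T³ + 7 = 7 + T³)
1/(r(178) + B(81, -270)) = 1/((7 + 178³) - 270) = 1/((7 + 5639752) - 270) = 1/(5639759 - 270) = 1/5639489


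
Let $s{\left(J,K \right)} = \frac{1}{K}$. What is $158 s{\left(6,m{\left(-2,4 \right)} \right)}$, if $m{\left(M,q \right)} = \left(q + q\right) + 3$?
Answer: $\frac{158}{11} \approx 14.364$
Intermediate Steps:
$m{\left(M,q \right)} = 3 + 2 q$ ($m{\left(M,q \right)} = 2 q + 3 = 3 + 2 q$)
$158 s{\left(6,m{\left(-2,4 \right)} \right)} = \frac{158}{3 + 2 \cdot 4} = \frac{158}{3 + 8} = \frac{158}{11}$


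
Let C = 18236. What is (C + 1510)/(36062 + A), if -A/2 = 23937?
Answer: -9873/5906 ≈ -1.6717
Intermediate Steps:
A = -47874 (A = -2*23937 = -47874)
(C + 1510)/(36062 + A) = (18236 + 1510)/(36062 - 47874) = 19746/(-11812) = 19746*(-1/11812) = -9873/5906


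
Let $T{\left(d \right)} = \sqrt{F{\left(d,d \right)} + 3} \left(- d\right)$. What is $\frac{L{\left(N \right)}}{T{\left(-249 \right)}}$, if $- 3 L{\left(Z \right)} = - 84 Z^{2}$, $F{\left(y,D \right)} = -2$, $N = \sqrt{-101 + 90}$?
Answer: $- \frac{308}{249} \approx -1.2369$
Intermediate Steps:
$N = i \sqrt{11}$ ($N = \sqrt{-11} = i \sqrt{11} \approx 3.3166 i$)
$L{\left(Z \right)} = 28 Z^{2}$ ($L{\left(Z \right)} = - \frac{\left(-84\right) Z^{2}}{3} = 28 Z^{2}$)
$T{\left(d \right)} = - d$ ($T{\left(d \right)} = \sqrt{-2 + 3} \left(- d\right) = \sqrt{1} \left(- d\right) = 1 \left(- d\right) = - d$)
$\frac{L{\left(N \right)}}{T{\left(-249 \right)}} = \frac{28 \left(i \sqrt{11}\right)^{2}}{\left(-1\right) \left(-249\right)} = \frac{28 \left(-11\right)}{249} = \left(-308\right) \frac{1}{249} = - \frac{308}{249}$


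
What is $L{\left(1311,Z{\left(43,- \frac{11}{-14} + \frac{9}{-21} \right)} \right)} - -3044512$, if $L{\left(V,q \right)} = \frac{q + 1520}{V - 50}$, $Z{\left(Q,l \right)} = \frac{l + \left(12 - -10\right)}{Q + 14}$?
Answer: $\frac{3063626659609}{1006278} \approx 3.0445 \cdot 10^{6}$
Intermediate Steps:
$Z{\left(Q,l \right)} = \frac{22 + l}{14 + Q}$ ($Z{\left(Q,l \right)} = \frac{l + \left(12 + 10\right)}{14 + Q} = \frac{l + 22}{14 + Q} = \frac{22 + l}{14 + Q}$)
$L{\left(V,q \right)} = \frac{1520 + q}{-50 + V}$
$L{\left(1311,Z{\left(43,- \frac{11}{-14} + \frac{9}{-21} \right)} \right)} - -3044512 = \frac{1520 + \frac{22 + \left(- \frac{11}{-14} + \frac{9}{-21}\right)}{14 + 43}}{-50 + 1311} - -3044512 = \frac{1520 + \frac{22 + \left(\left(-11\right) \left(- \frac{1}{14}\right) + 9 \left(- \frac{1}{21}\right)\right)}{57}}{1261} + 3044512 = \frac{1520 + \frac{22 + \left(\frac{11}{14} - \frac{3}{7}\right)}{57}}{1261} + 3044512 = \frac{1520 + \frac{22 + \frac{5}{14}}{57}}{1261} + 3044512 = \frac{1520 + \frac{1}{57} \cdot \frac{313}{14}}{1261} + 3044512 = \frac{1520 + \frac{313}{798}}{1261} + 3044512 = \frac{1}{1261} \cdot \frac{1213273}{798} + 3044512 = \frac{1213273}{1006278} + 3044512 = \frac{3063626659609}{1006278}$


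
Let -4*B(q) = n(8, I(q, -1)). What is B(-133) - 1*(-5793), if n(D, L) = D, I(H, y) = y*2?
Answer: 5791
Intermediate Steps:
I(H, y) = 2*y
B(q) = -2 (B(q) = -¼*8 = -2)
B(-133) - 1*(-5793) = -2 - 1*(-5793) = -2 + 5793 = 5791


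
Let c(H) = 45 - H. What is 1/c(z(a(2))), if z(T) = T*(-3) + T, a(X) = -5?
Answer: 1/35 ≈ 0.028571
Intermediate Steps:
z(T) = -2*T (z(T) = -3*T + T = -2*T)
1/c(z(a(2))) = 1/(45 - (-2)*(-5)) = 1/(45 - 1*10) = 1/(45 - 10) = 1/35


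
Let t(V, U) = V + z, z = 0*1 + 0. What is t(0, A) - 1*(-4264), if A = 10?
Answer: 4264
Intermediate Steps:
z = 0 (z = 0 + 0 = 0)
t(V, U) = V (t(V, U) = V + 0 = V)
t(0, A) - 1*(-4264) = 0 - 1*(-4264) = 0 + 4264 = 4264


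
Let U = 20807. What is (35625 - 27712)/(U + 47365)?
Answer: 7913/68172 ≈ 0.11607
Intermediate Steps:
(35625 - 27712)/(U + 47365) = (35625 - 27712)/(20807 + 47365) = 7913/68172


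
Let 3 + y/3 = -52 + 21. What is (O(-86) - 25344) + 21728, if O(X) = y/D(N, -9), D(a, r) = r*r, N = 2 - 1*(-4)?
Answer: -97666/27 ≈ -3617.3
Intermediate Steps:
y = -102 (y = -9 + 3*(-52 + 21) = -9 + 3*(-31) = -9 - 93 = -102)
N = 6 (N = 2 + 4 = 6)
D(a, r) = r**2
O(X) = -34/27 (O(X) = -102/((-9)**2) = -102/81 = -102*1/81 = -34/27)
(O(-86) - 25344) + 21728 = (-34/27 - 25344) + 21728 = -684322/27 + 21728 = -97666/27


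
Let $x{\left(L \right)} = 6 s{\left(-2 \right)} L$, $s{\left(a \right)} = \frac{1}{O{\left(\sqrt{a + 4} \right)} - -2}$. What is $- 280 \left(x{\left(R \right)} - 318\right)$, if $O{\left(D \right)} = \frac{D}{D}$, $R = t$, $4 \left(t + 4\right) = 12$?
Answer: $89600$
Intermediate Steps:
$t = -1$ ($t = -4 + \frac{1}{4} \cdot 12 = -4 + 3 = -1$)
$R = -1$
$O{\left(D \right)} = 1$
$s{\left(a \right)} = \frac{1}{3}$ ($s{\left(a \right)} = \frac{1}{1 - -2} = \frac{1}{1 + 2} = \frac{1}{3}$)
$x{\left(L \right)} = 2 L$ ($x{\left(L \right)} = 6 \cdot \frac{1}{3} L = 2 L$)
$- 280 \left(x{\left(R \right)} - 318\right) = - 280 \left(2 \left(-1\right) - 318\right) = - 280 \left(-2 - 318\right) = \left(-280\right) \left(-320\right) = 89600$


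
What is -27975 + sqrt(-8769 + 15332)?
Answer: -27975 + sqrt(6563) ≈ -27894.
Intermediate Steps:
-27975 + sqrt(-8769 + 15332) = -27975 + sqrt(6563)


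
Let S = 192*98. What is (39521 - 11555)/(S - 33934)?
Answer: -13983/7559 ≈ -1.8498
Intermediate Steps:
S = 18816
(39521 - 11555)/(S - 33934) = (39521 - 11555)/(18816 - 33934) = 27966/(-15118) = 27966*(-1/15118) = -13983/7559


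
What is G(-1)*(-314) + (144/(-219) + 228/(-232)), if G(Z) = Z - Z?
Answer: -6945/4234 ≈ -1.6403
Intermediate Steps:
G(Z) = 0
G(-1)*(-314) + (144/(-219) + 228/(-232)) = 0*(-314) + (144/(-219) + 228/(-232)) = 0 + (144*(-1/219) + 228*(-1/232)) = 0 + (-48/73 - 57/58) = 0 - 6945/4234 = -6945/4234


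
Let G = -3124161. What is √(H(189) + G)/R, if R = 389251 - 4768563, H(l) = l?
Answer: -3*I*√86777/2189656 ≈ -0.0004036*I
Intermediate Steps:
R = -4379312
√(H(189) + G)/R = √(189 - 3124161)/(-4379312) = √(-3123972)*(-1/4379312) = (6*I*√86777)*(-1/4379312) = -3*I*√86777/2189656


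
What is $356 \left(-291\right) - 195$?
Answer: $-103791$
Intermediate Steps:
$356 \left(-291\right) - 195 = -103596 - 195 = -103791$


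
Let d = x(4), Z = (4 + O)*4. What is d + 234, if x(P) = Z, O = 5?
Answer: 270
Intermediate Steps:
Z = 36 (Z = (4 + 5)*4 = 9*4 = 36)
x(P) = 36
d = 36
d + 234 = 36 + 234 = 270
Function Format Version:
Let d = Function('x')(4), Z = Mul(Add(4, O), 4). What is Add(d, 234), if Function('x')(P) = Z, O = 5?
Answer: 270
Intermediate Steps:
Z = 36 (Z = Mul(Add(4, 5), 4) = Mul(9, 4) = 36)
Function('x')(P) = 36
d = 36
Add(d, 234) = Add(36, 234) = 270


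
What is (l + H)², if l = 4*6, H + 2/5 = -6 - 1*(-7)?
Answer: 15129/25 ≈ 605.16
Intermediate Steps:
H = ⅗ (H = -⅖ + (-6 - 1*(-7)) = -⅖ + (-6 + 7) = -⅖ + 1 = ⅗ ≈ 0.60000)
l = 24
(l + H)² = (24 + ⅗)² = (123/5)² = 15129/25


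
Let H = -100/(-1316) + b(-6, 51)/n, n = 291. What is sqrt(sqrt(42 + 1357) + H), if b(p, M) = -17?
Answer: sqrt(161032998 + 9165956121*sqrt(1399))/95739 ≈ 6.1172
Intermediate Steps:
H = 1682/95739 (H = -100/(-1316) - 17/291 = -100*(-1/1316) - 17*1/291 = 25/329 - 17/291 = 1682/95739 ≈ 0.017569)
sqrt(sqrt(42 + 1357) + H) = sqrt(sqrt(42 + 1357) + 1682/95739) = sqrt(sqrt(1399) + 1682/95739) = sqrt(1682/95739 + sqrt(1399))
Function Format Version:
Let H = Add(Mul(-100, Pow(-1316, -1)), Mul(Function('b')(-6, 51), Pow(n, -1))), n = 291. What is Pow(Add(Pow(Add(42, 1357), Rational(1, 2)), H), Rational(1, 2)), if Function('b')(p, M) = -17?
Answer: Mul(Rational(1, 95739), Pow(Add(161032998, Mul(9165956121, Pow(1399, Rational(1, 2)))), Rational(1, 2))) ≈ 6.1172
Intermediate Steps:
H = Rational(1682, 95739) (H = Add(Mul(-100, Pow(-1316, -1)), Mul(-17, Pow(291, -1))) = Add(Mul(-100, Rational(-1, 1316)), Mul(-17, Rational(1, 291))) = Add(Rational(25, 329), Rational(-17, 291)) = Rational(1682, 95739) ≈ 0.017569)
Pow(Add(Pow(Add(42, 1357), Rational(1, 2)), H), Rational(1, 2)) = Pow(Add(Pow(Add(42, 1357), Rational(1, 2)), Rational(1682, 95739)), Rational(1, 2)) = Pow(Add(Pow(1399, Rational(1, 2)), Rational(1682, 95739)), Rational(1, 2)) = Pow(Add(Rational(1682, 95739), Pow(1399, Rational(1, 2))), Rational(1, 2))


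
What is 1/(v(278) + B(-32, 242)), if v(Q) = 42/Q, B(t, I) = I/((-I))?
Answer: -139/118 ≈ -1.1780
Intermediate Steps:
B(t, I) = -1 (B(t, I) = I*(-1/I) = -1)
1/(v(278) + B(-32, 242)) = 1/(42/278 - 1) = 1/(42*(1/278) - 1) = 1/(21/139 - 1) = 1/(-118/139) = -139/118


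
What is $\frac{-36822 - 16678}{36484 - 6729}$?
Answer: $- \frac{10700}{5951} \approx -1.798$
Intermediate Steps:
$\frac{-36822 - 16678}{36484 - 6729} = - \frac{53500}{29755} = \left(-53500\right) \frac{1}{29755} = - \frac{10700}{5951}$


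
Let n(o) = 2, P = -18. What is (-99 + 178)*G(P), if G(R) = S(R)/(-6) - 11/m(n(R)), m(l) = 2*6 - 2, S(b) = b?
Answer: 1501/10 ≈ 150.10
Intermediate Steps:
m(l) = 10 (m(l) = 12 - 2 = 10)
G(R) = -11/10 - R/6 (G(R) = R/(-6) - 11/10 = R*(-1/6) - 11*1/10 = -R/6 - 11/10 = -11/10 - R/6)
(-99 + 178)*G(P) = (-99 + 178)*(-11/10 - 1/6*(-18)) = 79*(-11/10 + 3) = 79*(19/10) = 1501/10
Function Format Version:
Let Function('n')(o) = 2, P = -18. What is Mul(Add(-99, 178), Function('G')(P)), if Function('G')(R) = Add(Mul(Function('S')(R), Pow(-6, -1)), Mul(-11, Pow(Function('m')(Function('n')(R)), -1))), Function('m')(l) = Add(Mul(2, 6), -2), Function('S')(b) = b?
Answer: Rational(1501, 10) ≈ 150.10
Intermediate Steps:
Function('m')(l) = 10 (Function('m')(l) = Add(12, -2) = 10)
Function('G')(R) = Add(Rational(-11, 10), Mul(Rational(-1, 6), R)) (Function('G')(R) = Add(Mul(R, Pow(-6, -1)), Mul(-11, Pow(10, -1))) = Add(Mul(R, Rational(-1, 6)), Mul(-11, Rational(1, 10))) = Add(Mul(Rational(-1, 6), R), Rational(-11, 10)) = Add(Rational(-11, 10), Mul(Rational(-1, 6), R)))
Mul(Add(-99, 178), Function('G')(P)) = Mul(Add(-99, 178), Add(Rational(-11, 10), Mul(Rational(-1, 6), -18))) = Mul(79, Add(Rational(-11, 10), 3)) = Mul(79, Rational(19, 10)) = Rational(1501, 10)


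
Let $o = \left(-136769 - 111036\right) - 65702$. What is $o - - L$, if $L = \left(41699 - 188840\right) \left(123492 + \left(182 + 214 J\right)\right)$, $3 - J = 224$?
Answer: $-11238943087$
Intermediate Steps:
$J = -221$ ($J = 3 - 224 = -221$)
$o = -313507$ ($o = -247805 - 65702 = -313507$)
$L = -11238629580$ ($L = \left(41699 - 188840\right) \left(123492 + \left(182 + 214 \left(-221\right)\right)\right) = - 147141 \left(123492 + \left(182 - 47294\right)\right) = - 147141 \left(123492 - 47112\right) = \left(-147141\right) 76380 = -11238629580$)
$o - - L = -313507 - \left(-1\right) \left(-11238629580\right) = -313507 - 11238629580 = -11238943087$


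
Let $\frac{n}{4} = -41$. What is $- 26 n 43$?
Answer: $183352$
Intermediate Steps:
$n = -164$ ($n = 4 \left(-41\right) = -164$)
$- 26 n 43 = \left(-26\right) \left(-164\right) 43 = 4264 \cdot 43 = 183352$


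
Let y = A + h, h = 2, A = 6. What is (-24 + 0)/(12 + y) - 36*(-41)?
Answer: 7374/5 ≈ 1474.8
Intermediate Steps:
y = 8 (y = 6 + 2 = 8)
(-24 + 0)/(12 + y) - 36*(-41) = (-24 + 0)/(12 + 8) - 36*(-41) = -24/20 + 1476 = -24*1/20 + 1476 = -6/5 + 1476 = 7374/5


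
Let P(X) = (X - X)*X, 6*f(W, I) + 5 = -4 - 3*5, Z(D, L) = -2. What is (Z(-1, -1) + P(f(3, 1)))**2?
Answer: 4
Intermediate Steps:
f(W, I) = -4 (f(W, I) = -5/6 + (-4 - 3*5)/6 = -5/6 + (-4 - 15)/6 = -5/6 + (1/6)*(-19) = -5/6 - 19/6 = -4)
P(X) = 0 (P(X) = 0*X = 0)
(Z(-1, -1) + P(f(3, 1)))**2 = (-2 + 0)**2 = (-2)**2 = 4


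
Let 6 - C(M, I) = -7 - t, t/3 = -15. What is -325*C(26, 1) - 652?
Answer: 9748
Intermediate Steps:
t = -45 (t = 3*(-15) = -45)
C(M, I) = -32 (C(M, I) = 6 - (-7 - 1*(-45)) = 6 - (-7 + 45) = 6 - 1*38 = 6 - 38 = -32)
-325*C(26, 1) - 652 = -325*(-32) - 652 = 10400 - 652 = 9748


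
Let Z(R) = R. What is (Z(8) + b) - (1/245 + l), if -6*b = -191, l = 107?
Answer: -98741/1470 ≈ -67.171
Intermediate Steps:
b = 191/6 (b = -1/6*(-191) = 191/6 ≈ 31.833)
(Z(8) + b) - (1/245 + l) = (8 + 191/6) - (1/245 + 107) = 239/6 - (1/245 + 107) = 239/6 - 1*26216/245 = 239/6 - 26216/245 = -98741/1470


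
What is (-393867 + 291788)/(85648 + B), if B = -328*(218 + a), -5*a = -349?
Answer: 510395/43752 ≈ 11.666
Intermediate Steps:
a = 349/5 (a = -1/5*(-349) = 349/5 ≈ 69.800)
B = -471992/5 (B = -328*(218 + 349/5) = -328*1439/5 = -471992/5 ≈ -94398.)
(-393867 + 291788)/(85648 + B) = (-393867 + 291788)/(85648 - 471992/5) = -102079/(-43752/5) = -102079*(-5/43752) = 510395/43752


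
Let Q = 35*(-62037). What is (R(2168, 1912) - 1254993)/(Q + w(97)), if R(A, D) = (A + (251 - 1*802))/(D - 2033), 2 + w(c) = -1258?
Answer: 920338/1593207 ≈ 0.57766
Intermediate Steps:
w(c) = -1260 (w(c) = -2 - 1258 = -1260)
Q = -2171295
R(A, D) = (-551 + A)/(-2033 + D) (R(A, D) = (A + (251 - 802))/(-2033 + D) = (A - 551)/(-2033 + D) = (-551 + A)/(-2033 + D))
(R(2168, 1912) - 1254993)/(Q + w(97)) = ((-551 + 2168)/(-2033 + 1912) - 1254993)/(-2171295 - 1260) = (1617/(-121) - 1254993)/(-2172555) = (-1/121*1617 - 1254993)*(-1/2172555) = (-147/11 - 1254993)*(-1/2172555) = -13805070/11*(-1/2172555) = 920338/1593207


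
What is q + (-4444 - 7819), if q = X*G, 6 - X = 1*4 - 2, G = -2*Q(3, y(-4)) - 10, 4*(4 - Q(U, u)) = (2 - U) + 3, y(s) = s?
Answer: -12331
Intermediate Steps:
Q(U, u) = 11/4 + U/4 (Q(U, u) = 4 - ((2 - U) + 3)/4 = 4 - (5 - U)/4 = 4 + (-5/4 + U/4) = 11/4 + U/4)
G = -17 (G = -2*(11/4 + (¼)*3) - 10 = -2*(11/4 + ¾) - 10 = -2*7/2 - 10 = -7 - 10 = -17)
X = 4 (X = 6 - (1*4 - 2) = 6 - (4 - 2) = 6 - 1*2 = 6 - 2 = 4)
q = -68 (q = 4*(-17) = -68)
q + (-4444 - 7819) = -68 + (-4444 - 7819) = -68 - 12263 = -12331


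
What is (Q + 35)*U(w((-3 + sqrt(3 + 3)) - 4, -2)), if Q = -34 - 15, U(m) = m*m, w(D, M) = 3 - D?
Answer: -1484 + 280*sqrt(6) ≈ -798.14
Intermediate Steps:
U(m) = m**2
Q = -49
(Q + 35)*U(w((-3 + sqrt(3 + 3)) - 4, -2)) = (-49 + 35)*(3 - ((-3 + sqrt(3 + 3)) - 4))**2 = -14*(3 - ((-3 + sqrt(6)) - 4))**2 = -14*(3 - (-7 + sqrt(6)))**2 = -14*(3 + (7 - sqrt(6)))**2 = -14*(10 - sqrt(6))**2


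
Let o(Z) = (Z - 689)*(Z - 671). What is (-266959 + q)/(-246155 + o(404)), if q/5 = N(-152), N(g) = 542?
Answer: 264249/170060 ≈ 1.5539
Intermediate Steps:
q = 2710 (q = 5*542 = 2710)
o(Z) = (-689 + Z)*(-671 + Z)
(-266959 + q)/(-246155 + o(404)) = (-266959 + 2710)/(-246155 + (462319 + 404**2 - 1360*404)) = -264249/(-246155 + (462319 + 163216 - 549440)) = -264249/(-246155 + 76095) = -264249/(-170060) = -264249*(-1/170060) = 264249/170060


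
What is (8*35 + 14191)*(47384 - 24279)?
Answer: 334352455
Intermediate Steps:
(8*35 + 14191)*(47384 - 24279) = (280 + 14191)*23105 = 14471*23105 = 334352455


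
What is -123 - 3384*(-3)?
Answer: 10029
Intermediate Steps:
-123 - 3384*(-3) = -123 - 141*(-72) = -123 + 10152 = 10029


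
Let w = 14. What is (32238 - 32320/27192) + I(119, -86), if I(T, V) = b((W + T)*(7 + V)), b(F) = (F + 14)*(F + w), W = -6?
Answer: 270131465953/3399 ≈ 7.9474e+7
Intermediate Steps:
b(F) = (14 + F)² (b(F) = (F + 14)*(F + 14) = (14 + F)*(14 + F) = (14 + F)²)
I(T, V) = 196 + (-6 + T)²*(7 + V)² + 28*(-6 + T)*(7 + V) (I(T, V) = 196 + ((-6 + T)*(7 + V))² + 28*((-6 + T)*(7 + V)) = 196 + (-6 + T)²*(7 + V)² + 28*(-6 + T)*(7 + V))
(32238 - 32320/27192) + I(119, -86) = (32238 - 32320/27192) + (-980 + (-42 - 6*(-86) + 7*119 + 119*(-86))² - 168*(-86) + 196*119 + 28*119*(-86)) = (32238 - 32320*1/27192) + (-980 + (-42 + 516 + 833 - 10234)² + 14448 + 23324 - 286552) = (32238 - 4040/3399) + (-980 + (-8927)² + 14448 + 23324 - 286552) = 109572922/3399 + (-980 + 79691329 + 14448 + 23324 - 286552) = 109572922/3399 + 79441569 = 270131465953/3399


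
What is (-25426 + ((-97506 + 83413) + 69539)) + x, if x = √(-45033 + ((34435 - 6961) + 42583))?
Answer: 30020 + 8*√391 ≈ 30178.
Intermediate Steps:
x = 8*√391 (x = √(-45033 + (27474 + 42583)) = √(-45033 + 70057) = √25024 = 8*√391 ≈ 158.19)
(-25426 + ((-97506 + 83413) + 69539)) + x = (-25426 + ((-97506 + 83413) + 69539)) + 8*√391 = (-25426 + (-14093 + 69539)) + 8*√391 = (-25426 + 55446) + 8*√391 = 30020 + 8*√391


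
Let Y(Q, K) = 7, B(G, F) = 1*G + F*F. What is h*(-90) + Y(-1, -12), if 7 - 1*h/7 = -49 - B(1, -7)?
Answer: -66773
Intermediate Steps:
B(G, F) = G + F²
h = 742 (h = 49 - 7*(-49 - (1 + (-7)²)) = 49 - 7*(-49 - (1 + 49)) = 49 - 7*(-49 - 1*50) = 49 - 7*(-49 - 50) = 49 - 7*(-99) = 49 + 693 = 742)
h*(-90) + Y(-1, -12) = 742*(-90) + 7 = -66780 + 7 = -66773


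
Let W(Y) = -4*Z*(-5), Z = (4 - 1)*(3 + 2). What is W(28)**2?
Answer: 90000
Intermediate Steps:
Z = 15 (Z = 3*5 = 15)
W(Y) = 300 (W(Y) = -4*15*(-5) = -60*(-5) = 300)
W(28)**2 = 300**2 = 90000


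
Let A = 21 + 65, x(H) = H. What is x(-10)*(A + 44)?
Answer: -1300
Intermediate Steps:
A = 86
x(-10)*(A + 44) = -10*(86 + 44) = -10*130 = -1300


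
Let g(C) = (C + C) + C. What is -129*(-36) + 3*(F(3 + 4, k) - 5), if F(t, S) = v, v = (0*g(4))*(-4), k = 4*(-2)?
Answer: 4629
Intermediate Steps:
g(C) = 3*C (g(C) = 2*C + C = 3*C)
k = -8
v = 0 (v = (0*(3*4))*(-4) = (0*12)*(-4) = 0*(-4) = 0)
F(t, S) = 0
-129*(-36) + 3*(F(3 + 4, k) - 5) = -129*(-36) + 3*(0 - 5) = 4644 + 3*(-5) = 4644 - 15 = 4629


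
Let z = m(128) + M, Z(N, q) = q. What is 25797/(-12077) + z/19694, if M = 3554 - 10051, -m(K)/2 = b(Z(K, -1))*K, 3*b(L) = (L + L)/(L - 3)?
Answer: -1761077017/713533314 ≈ -2.4681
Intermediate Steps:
b(L) = 2*L/(3*(-3 + L)) (b(L) = ((L + L)/(L - 3))/3 = ((2*L)/(-3 + L))/3 = (2*L/(-3 + L))/3 = 2*L/(3*(-3 + L)))
m(K) = -K/3 (m(K) = -2*(2/3)*(-1)/(-3 - 1)*K = -2*(2/3)*(-1)/(-4)*K = -2*(2/3)*(-1)*(-1/4)*K = -K/3)
M = -6497
z = -19619/3 (z = -1/3*128 - 6497 = -128/3 - 6497 = -19619/3 ≈ -6539.7)
25797/(-12077) + z/19694 = 25797/(-12077) - 19619/3/19694 = 25797*(-1/12077) - 19619/3*1/19694 = -25797/12077 - 19619/59082 = -1761077017/713533314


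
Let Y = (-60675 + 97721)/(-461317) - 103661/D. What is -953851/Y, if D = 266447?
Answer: 117244055723771849/57691377099 ≈ 2.0323e+6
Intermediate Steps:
Y = -57691377099/122916530699 (Y = (-60675 + 97721)/(-461317) - 103661/266447 = 37046*(-1/461317) - 103661*1/266447 = -37046/461317 - 103661/266447 = -57691377099/122916530699 ≈ -0.46935)
-953851/Y = -953851/(-57691377099/122916530699) = -953851*(-122916530699/57691377099) = 117244055723771849/57691377099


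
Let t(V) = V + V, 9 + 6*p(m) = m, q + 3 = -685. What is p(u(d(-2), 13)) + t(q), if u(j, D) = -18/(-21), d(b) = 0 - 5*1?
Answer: -19283/14 ≈ -1377.4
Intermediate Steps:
d(b) = -5 (d(b) = 0 - 5 = -5)
q = -688 (q = -3 - 685 = -688)
u(j, D) = 6/7 (u(j, D) = -18*(-1/21) = 6/7)
p(m) = -3/2 + m/6
t(V) = 2*V
p(u(d(-2), 13)) + t(q) = (-3/2 + (1/6)*(6/7)) + 2*(-688) = (-3/2 + 1/7) - 1376 = -19/14 - 1376 = -19283/14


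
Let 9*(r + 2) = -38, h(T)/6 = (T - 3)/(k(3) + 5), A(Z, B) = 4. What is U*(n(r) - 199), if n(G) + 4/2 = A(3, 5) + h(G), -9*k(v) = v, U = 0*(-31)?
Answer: 0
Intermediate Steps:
U = 0
k(v) = -v/9
h(T) = -27/7 + 9*T/7 (h(T) = 6*((T - 3)/(-⅑*3 + 5)) = 6*((-3 + T)/(-⅓ + 5)) = 6*((-3 + T)/(14/3)) = 6*((-3 + T)*(3/14)) = 6*(-9/14 + 3*T/14) = -27/7 + 9*T/7)
r = -56/9 (r = -2 + (⅑)*(-38) = -2 - 38/9 = -56/9 ≈ -6.2222)
n(G) = -13/7 + 9*G/7 (n(G) = -2 + (4 + (-27/7 + 9*G/7)) = -2 + (⅐ + 9*G/7) = -13/7 + 9*G/7)
U*(n(r) - 199) = 0*((-13/7 + (9/7)*(-56/9)) - 199) = 0*((-13/7 - 8) - 199) = 0*(-69/7 - 199) = 0*(-1462/7) = 0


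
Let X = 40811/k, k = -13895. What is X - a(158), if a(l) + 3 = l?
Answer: -2194536/13895 ≈ -157.94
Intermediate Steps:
a(l) = -3 + l
X = -40811/13895 (X = 40811/(-13895) = 40811*(-1/13895) = -40811/13895 ≈ -2.9371)
X - a(158) = -40811/13895 - (-3 + 158) = -40811/13895 - 1*155 = -40811/13895 - 155 = -2194536/13895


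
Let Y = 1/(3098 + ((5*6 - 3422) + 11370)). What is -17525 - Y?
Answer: -194106901/11076 ≈ -17525.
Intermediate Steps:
Y = 1/11076 (Y = 1/(3098 + ((30 - 3422) + 11370)) = 1/(3098 + (-3392 + 11370)) = 1/(3098 + 7978) = 1/11076 ≈ 9.0285e-5)
-17525 - Y = -17525 - 1*1/11076 = -17525 - 1/11076 = -194106901/11076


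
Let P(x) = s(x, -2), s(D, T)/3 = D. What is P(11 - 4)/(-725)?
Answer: -21/725 ≈ -0.028966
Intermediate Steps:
s(D, T) = 3*D
P(x) = 3*x
P(11 - 4)/(-725) = (3*(11 - 4))/(-725) = (3*7)*(-1/725) = 21*(-1/725) = -21/725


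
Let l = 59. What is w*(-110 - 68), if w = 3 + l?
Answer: -11036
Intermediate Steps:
w = 62 (w = 3 + 59 = 62)
w*(-110 - 68) = 62*(-110 - 68) = 62*(-178) = -11036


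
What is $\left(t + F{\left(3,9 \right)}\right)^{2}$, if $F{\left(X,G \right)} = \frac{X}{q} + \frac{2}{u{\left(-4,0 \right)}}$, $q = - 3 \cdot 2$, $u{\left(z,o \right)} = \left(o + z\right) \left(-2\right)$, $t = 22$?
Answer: $\frac{7569}{16} \approx 473.06$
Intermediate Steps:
$u{\left(z,o \right)} = - 2 o - 2 z$
$q = -6$ ($q = \left(-1\right) 6 = -6$)
$F{\left(X,G \right)} = \frac{1}{4} - \frac{X}{6}$ ($F{\left(X,G \right)} = \frac{X}{-6} + \frac{2}{\left(-2\right) 0 - -8} = X \left(- \frac{1}{6}\right) + \frac{2}{0 + 8} = - \frac{X}{6} + \frac{2}{8} = - \frac{X}{6} + 2 \cdot \frac{1}{8} = - \frac{X}{6} + \frac{1}{4} = \frac{1}{4} - \frac{X}{6}$)
$\left(t + F{\left(3,9 \right)}\right)^{2} = \left(22 + \left(\frac{1}{4} - \frac{1}{2}\right)\right)^{2} = \left(22 - \frac{1}{4}\right)^{2} = \left(\frac{87}{4}\right)^{2} = \frac{7569}{16}$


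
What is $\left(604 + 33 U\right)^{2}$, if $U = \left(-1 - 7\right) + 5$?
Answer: $255025$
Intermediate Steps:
$U = -3$ ($U = -8 + 5 = -3$)
$\left(604 + 33 U\right)^{2} = \left(604 + 33 \left(-3\right)\right)^{2} = \left(604 - 99\right)^{2} = 505^{2} = 255025$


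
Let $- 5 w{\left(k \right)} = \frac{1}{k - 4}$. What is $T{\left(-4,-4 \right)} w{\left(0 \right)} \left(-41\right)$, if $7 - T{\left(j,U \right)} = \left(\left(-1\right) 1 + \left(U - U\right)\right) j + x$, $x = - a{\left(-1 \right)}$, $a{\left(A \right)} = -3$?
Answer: $0$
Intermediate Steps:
$w{\left(k \right)} = - \frac{1}{5 \left(-4 + k\right)}$ ($w{\left(k \right)} = - \frac{1}{5 \left(k - 4\right)} = - \frac{1}{5 \left(-4 + k\right)}$)
$x = 3$ ($x = \left(-1\right) \left(-3\right) = 3$)
$T{\left(j,U \right)} = 4 + j$ ($T{\left(j,U \right)} = 7 - \left(\left(\left(-1\right) 1 + \left(U - U\right)\right) j + 3\right) = 7 - \left(\left(-1 + 0\right) j + 3\right) = 7 - \left(- j + 3\right) = 7 - \left(3 - j\right) = 7 + \left(-3 + j\right) = 4 + j$)
$T{\left(-4,-4 \right)} w{\left(0 \right)} \left(-41\right) = \left(4 - 4\right) \left(- \frac{1}{-20 + 5 \cdot 0}\right) \left(-41\right) = 0 \left(- \frac{1}{-20 + 0}\right) \left(-41\right) = 0 \left(- \frac{1}{-20}\right) \left(-41\right) = 0 \left(\left(-1\right) \left(- \frac{1}{20}\right)\right) \left(-41\right) = 0 \cdot \frac{1}{20} \left(-41\right) = 0 \left(-41\right) = 0$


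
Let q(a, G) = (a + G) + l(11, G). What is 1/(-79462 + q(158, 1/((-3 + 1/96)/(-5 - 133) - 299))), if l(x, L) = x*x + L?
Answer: -3960865/313633199791 ≈ -1.2629e-5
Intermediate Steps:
l(x, L) = L + x² (l(x, L) = x² + L = L + x²)
q(a, G) = 121 + a + 2*G (q(a, G) = (a + G) + (G + 11²) = (G + a) + (G + 121) = (G + a) + (121 + G) = 121 + a + 2*G)
1/(-79462 + q(158, 1/((-3 + 1/96)/(-5 - 133) - 299))) = 1/(-79462 + (121 + 158 + 2/((-3 + 1/96)/(-5 - 133) - 299))) = 1/(-79462 + (121 + 158 + 2/((-3 + 1/96)/(-138) - 299))) = 1/(-79462 + (121 + 158 + 2/(-287/96*(-1/138) - 299))) = 1/(-79462 + (121 + 158 + 2/(287/13248 - 299))) = 1/(-79462 + (121 + 158 + 2/(-3960865/13248))) = 1/(-79462 + (121 + 158 + 2*(-13248/3960865))) = 1/(-79462 + (121 + 158 - 26496/3960865)) = 1/(-79462 + 1105054839/3960865) = 1/(-313633199791/3960865) = -3960865/313633199791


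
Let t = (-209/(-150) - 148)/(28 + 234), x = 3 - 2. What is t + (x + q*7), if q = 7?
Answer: 1943009/39300 ≈ 49.440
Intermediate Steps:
x = 1
t = -21991/39300 (t = (-209*(-1/150) - 148)/262 = (209/150 - 148)*(1/262) = -21991/150*1/262 = -21991/39300 ≈ -0.55957)
t + (x + q*7) = -21991/39300 + (1 + 7*7) = -21991/39300 + (1 + 49) = -21991/39300 + 50 = 1943009/39300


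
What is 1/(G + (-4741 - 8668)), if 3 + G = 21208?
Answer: 1/7796 ≈ 0.00012827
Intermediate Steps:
G = 21205 (G = -3 + 21208 = 21205)
1/(G + (-4741 - 8668)) = 1/(21205 + (-4741 - 8668)) = 1/(21205 - 13409) = 1/7796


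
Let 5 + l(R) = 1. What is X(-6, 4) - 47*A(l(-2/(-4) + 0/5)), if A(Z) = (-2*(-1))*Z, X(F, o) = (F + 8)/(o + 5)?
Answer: 3386/9 ≈ 376.22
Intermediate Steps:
l(R) = -4 (l(R) = -5 + 1 = -4)
X(F, o) = (8 + F)/(5 + o)
A(Z) = 2*Z
X(-6, 4) - 47*A(l(-2/(-4) + 0/5)) = (8 - 6)/(5 + 4) - 94*(-4) = 2/9 - 47*(-8) = (1/9)*2 + 376 = 2/9 + 376 = 3386/9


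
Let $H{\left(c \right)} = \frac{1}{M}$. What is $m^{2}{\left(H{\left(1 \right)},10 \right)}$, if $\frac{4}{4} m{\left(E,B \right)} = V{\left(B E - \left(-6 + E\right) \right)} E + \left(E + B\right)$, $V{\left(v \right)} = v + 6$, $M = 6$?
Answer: $\frac{22201}{144} \approx 154.17$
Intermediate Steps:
$H{\left(c \right)} = \frac{1}{6}$
$V{\left(v \right)} = 6 + v$
$m{\left(E,B \right)} = B + E + E \left(12 - E + B E\right)$ ($m{\left(E,B \right)} = \left(6 - \left(-6 + E - B E\right)\right) E + \left(E + B\right) = \left(6 + \left(6 - E + B E\right)\right) E + \left(B + E\right) = \left(12 - E + B E\right) E + \left(B + E\right) = E \left(12 - E + B E\right) + \left(B + E\right) = B + E + E \left(12 - E + B E\right)$)
$m^{2}{\left(H{\left(1 \right)},10 \right)} = \left(10 + \frac{1}{6} + \frac{12 - \frac{1}{6} + 10 \cdot \frac{1}{6}}{6}\right)^{2} = \left(10 + \frac{1}{6} + \frac{12 - \frac{1}{6} + \frac{5}{3}}{6}\right)^{2} = \left(10 + \frac{1}{6} + \frac{1}{6} \cdot \frac{27}{2}\right)^{2} = \left(10 + \frac{1}{6} + \frac{9}{4}\right)^{2} = \left(\frac{149}{12}\right)^{2} = \frac{22201}{144}$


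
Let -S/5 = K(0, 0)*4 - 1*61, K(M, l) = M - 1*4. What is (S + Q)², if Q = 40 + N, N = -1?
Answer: 179776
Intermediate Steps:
K(M, l) = -4 + M (K(M, l) = M - 4 = -4 + M)
Q = 39 (Q = 40 - 1 = 39)
S = 385 (S = -5*((-4 + 0)*4 - 1*61) = -5*(-4*4 - 61) = -5*(-16 - 61) = -5*(-77) = 385)
(S + Q)² = (385 + 39)² = 424² = 179776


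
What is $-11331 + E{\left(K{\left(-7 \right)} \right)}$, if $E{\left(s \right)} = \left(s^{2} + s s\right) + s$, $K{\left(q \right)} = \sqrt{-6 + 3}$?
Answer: $-11337 + i \sqrt{3} \approx -11337.0 + 1.732 i$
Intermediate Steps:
$K{\left(q \right)} = i \sqrt{3}$ ($K{\left(q \right)} = \sqrt{-3} = i \sqrt{3}$)
$E{\left(s \right)} = s + 2 s^{2}$ ($E{\left(s \right)} = \left(s^{2} + s^{2}\right) + s = 2 s^{2} + s = s + 2 s^{2}$)
$-11331 + E{\left(K{\left(-7 \right)} \right)} = -11331 + i \sqrt{3} \left(1 + 2 i \sqrt{3}\right)$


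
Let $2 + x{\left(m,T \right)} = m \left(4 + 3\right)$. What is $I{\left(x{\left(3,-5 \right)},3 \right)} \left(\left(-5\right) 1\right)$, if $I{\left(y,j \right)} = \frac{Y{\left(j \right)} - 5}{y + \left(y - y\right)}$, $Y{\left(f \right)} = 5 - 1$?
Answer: $\frac{5}{19} \approx 0.26316$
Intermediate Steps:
$x{\left(m,T \right)} = -2 + 7 m$ ($x{\left(m,T \right)} = -2 + m \left(4 + 3\right) = -2 + m 7 = -2 + 7 m$)
$Y{\left(f \right)} = 4$
$I{\left(y,j \right)} = - \frac{1}{y}$ ($I{\left(y,j \right)} = \frac{4 - 5}{y + \left(y - y\right)} = - \frac{1}{y + 0} = - \frac{1}{y}$)
$I{\left(x{\left(3,-5 \right)},3 \right)} \left(\left(-5\right) 1\right) = - \frac{1}{-2 + 7 \cdot 3} \left(\left(-5\right) 1\right) = - \frac{1}{-2 + 21} \left(-5\right) = - \frac{1}{19} \left(-5\right) = \left(-1\right) \frac{1}{19} \left(-5\right) = \left(- \frac{1}{19}\right) \left(-5\right) = \frac{5}{19}$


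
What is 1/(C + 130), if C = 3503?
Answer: 1/3633 ≈ 0.00027525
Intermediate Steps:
1/(C + 130) = 1/(3503 + 130) = 1/3633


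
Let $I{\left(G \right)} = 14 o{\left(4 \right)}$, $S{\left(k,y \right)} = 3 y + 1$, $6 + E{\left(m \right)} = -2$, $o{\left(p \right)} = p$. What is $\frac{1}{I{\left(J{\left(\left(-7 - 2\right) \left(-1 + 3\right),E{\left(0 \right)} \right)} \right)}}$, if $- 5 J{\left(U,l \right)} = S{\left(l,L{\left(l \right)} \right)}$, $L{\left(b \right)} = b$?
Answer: $\frac{1}{56} \approx 0.017857$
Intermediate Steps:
$E{\left(m \right)} = -8$ ($E{\left(m \right)} = -6 - 2 = -8$)
$S{\left(k,y \right)} = 1 + 3 y$
$J{\left(U,l \right)} = - \frac{1}{5} - \frac{3 l}{5}$ ($J{\left(U,l \right)} = - \frac{1 + 3 l}{5} = - \frac{1}{5} - \frac{3 l}{5}$)
$I{\left(G \right)} = 56$ ($I{\left(G \right)} = 14 \cdot 4 = 56$)
$\frac{1}{I{\left(J{\left(\left(-7 - 2\right) \left(-1 + 3\right),E{\left(0 \right)} \right)} \right)}} = \frac{1}{56}$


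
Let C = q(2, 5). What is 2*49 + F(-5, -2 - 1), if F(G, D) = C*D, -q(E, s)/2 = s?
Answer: 128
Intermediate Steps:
q(E, s) = -2*s
C = -10 (C = -2*5 = -10)
F(G, D) = -10*D
2*49 + F(-5, -2 - 1) = 2*49 - 10*(-2 - 1) = 98 - 10*(-3) = 98 + 30 = 128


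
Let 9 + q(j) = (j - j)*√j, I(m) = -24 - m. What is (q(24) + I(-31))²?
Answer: 4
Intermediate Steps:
q(j) = -9 (q(j) = -9 + (j - j)*√j = -9 + 0*√j = -9 + 0 = -9)
(q(24) + I(-31))² = (-9 + (-24 - 1*(-31)))² = (-9 + (-24 + 31))² = (-9 + 7)² = (-2)² = 4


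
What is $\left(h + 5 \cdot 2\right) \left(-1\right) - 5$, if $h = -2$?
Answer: $-13$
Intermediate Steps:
$\left(h + 5 \cdot 2\right) \left(-1\right) - 5 = \left(-2 + 5 \cdot 2\right) \left(-1\right) - 5 = \left(-2 + 10\right) \left(-1\right) - 5 = 8 \left(-1\right) - 5 = -8 - 5 = -13$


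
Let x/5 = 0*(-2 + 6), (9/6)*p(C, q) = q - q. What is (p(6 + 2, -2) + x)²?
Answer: 0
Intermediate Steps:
p(C, q) = 0 (p(C, q) = 2*(q - q)/3 = (⅔)*0 = 0)
x = 0 (x = 5*(0*(-2 + 6)) = 5*(0*4) = 5*0 = 0)
(p(6 + 2, -2) + x)² = (0 + 0)² = 0² = 0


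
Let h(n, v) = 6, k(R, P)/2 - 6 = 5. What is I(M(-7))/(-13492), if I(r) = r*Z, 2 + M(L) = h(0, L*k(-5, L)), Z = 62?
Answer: -62/3373 ≈ -0.018381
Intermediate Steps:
k(R, P) = 22 (k(R, P) = 12 + 2*5 = 12 + 10 = 22)
M(L) = 4 (M(L) = -2 + 6 = 4)
I(r) = 62*r (I(r) = r*62 = 62*r)
I(M(-7))/(-13492) = (62*4)/(-13492) = 248*(-1/13492) = -62/3373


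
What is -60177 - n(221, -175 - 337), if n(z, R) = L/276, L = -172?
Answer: -4152170/69 ≈ -60176.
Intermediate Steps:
n(z, R) = -43/69 (n(z, R) = -172/276 = -172*1/276 = -43/69)
-60177 - n(221, -175 - 337) = -60177 - 1*(-43/69) = -60177 + 43/69 = -4152170/69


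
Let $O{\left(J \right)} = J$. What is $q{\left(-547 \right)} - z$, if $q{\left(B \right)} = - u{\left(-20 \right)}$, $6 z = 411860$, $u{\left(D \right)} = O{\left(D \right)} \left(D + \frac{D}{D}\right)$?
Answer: $- \frac{207070}{3} \approx -69023.0$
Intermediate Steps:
$u{\left(D \right)} = D \left(1 + D\right)$ ($u{\left(D \right)} = D \left(D + \frac{D}{D}\right) = D \left(D + 1\right) = D \left(1 + D\right)$)
$z = \frac{205930}{3}$ ($z = \frac{1}{6} \cdot 411860 = \frac{205930}{3} \approx 68643.0$)
$q{\left(B \right)} = -380$ ($q{\left(B \right)} = - \left(-20\right) \left(1 - 20\right) = - \left(-20\right) \left(-19\right) = \left(-1\right) 380 = -380$)
$q{\left(-547 \right)} - z = -380 - \frac{205930}{3} = - \frac{207070}{3}$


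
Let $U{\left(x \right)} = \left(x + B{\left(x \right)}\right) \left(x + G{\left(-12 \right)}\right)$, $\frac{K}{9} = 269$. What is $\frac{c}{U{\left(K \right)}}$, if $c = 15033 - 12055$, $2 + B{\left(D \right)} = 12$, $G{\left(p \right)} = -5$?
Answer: $\frac{1489}{2936648} \approx 0.00050704$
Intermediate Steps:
$K = 2421$ ($K = 9 \cdot 269 = 2421$)
$B{\left(D \right)} = 10$ ($B{\left(D \right)} = -2 + 12 = 10$)
$U{\left(x \right)} = \left(-5 + x\right) \left(10 + x\right)$ ($U{\left(x \right)} = \left(x + 10\right) \left(x - 5\right) = \left(10 + x\right) \left(-5 + x\right) = \left(-5 + x\right) \left(10 + x\right)$)
$c = 2978$
$\frac{c}{U{\left(K \right)}} = \frac{2978}{-50 + 2421^{2} + 5 \cdot 2421} = \frac{2978}{-50 + 5861241 + 12105} = \frac{2978}{5873296} = 2978 \cdot \frac{1}{5873296} = \frac{1489}{2936648}$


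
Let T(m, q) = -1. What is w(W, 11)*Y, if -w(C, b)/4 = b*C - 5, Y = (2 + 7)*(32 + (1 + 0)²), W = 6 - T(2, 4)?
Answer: -85536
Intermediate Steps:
W = 7 (W = 6 - 1*(-1) = 6 + 1 = 7)
Y = 297 (Y = 9*(32 + 1²) = 9*(32 + 1) = 9*33 = 297)
w(C, b) = 20 - 4*C*b (w(C, b) = -4*(b*C - 5) = -4*(C*b - 5) = -4*(-5 + C*b) = 20 - 4*C*b)
w(W, 11)*Y = (20 - 4*7*11)*297 = (20 - 308)*297 = -288*297 = -85536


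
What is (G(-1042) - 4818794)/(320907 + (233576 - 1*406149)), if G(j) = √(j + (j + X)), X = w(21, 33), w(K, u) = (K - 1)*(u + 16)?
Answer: -2409397/74167 + 2*I*√69/74167 ≈ -32.486 + 0.000224*I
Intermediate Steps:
w(K, u) = (-1 + K)*(16 + u)
X = 980 (X = -16 - 1*33 + 16*21 + 21*33 = -16 - 33 + 336 + 693 = 980)
G(j) = √(980 + 2*j) (G(j) = √(j + (j + 980)) = √(j + (980 + j)) = √(980 + 2*j))
(G(-1042) - 4818794)/(320907 + (233576 - 1*406149)) = (√(980 + 2*(-1042)) - 4818794)/(320907 + (233576 - 1*406149)) = (√(980 - 2084) - 4818794)/(320907 + (233576 - 406149)) = (√(-1104) - 4818794)/(320907 - 172573) = (4*I*√69 - 4818794)/148334 = (-4818794 + 4*I*√69)*(1/148334) = -2409397/74167 + 2*I*√69/74167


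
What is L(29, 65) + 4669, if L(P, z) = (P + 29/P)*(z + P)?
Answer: 7489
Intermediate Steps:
L(P, z) = (P + z)*(P + 29/P) (L(P, z) = (P + 29/P)*(P + z) = (P + z)*(P + 29/P))
L(29, 65) + 4669 = (29 + 29**2 + 29*65 + 29*65/29) + 4669 = (29 + 841 + 1885 + 29*65*(1/29)) + 4669 = (29 + 841 + 1885 + 65) + 4669 = 2820 + 4669 = 7489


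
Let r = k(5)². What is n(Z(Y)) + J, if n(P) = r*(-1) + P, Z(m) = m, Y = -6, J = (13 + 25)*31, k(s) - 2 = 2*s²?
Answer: -1532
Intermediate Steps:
k(s) = 2 + 2*s²
J = 1178 (J = 38*31 = 1178)
r = 2704 (r = (2 + 2*5²)² = (2 + 2*25)² = (2 + 50)² = 52² = 2704)
n(P) = -2704 + P (n(P) = 2704*(-1) + P = -2704 + P)
n(Z(Y)) + J = (-2704 - 6) + 1178 = -2710 + 1178 = -1532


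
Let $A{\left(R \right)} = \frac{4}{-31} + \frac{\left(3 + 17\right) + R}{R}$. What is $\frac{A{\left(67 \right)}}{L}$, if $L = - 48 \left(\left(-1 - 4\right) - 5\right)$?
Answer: $\frac{2429}{996960} \approx 0.0024364$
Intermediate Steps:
$L = 480$ ($L = - 48 \left(-5 - 5\right) = \left(-48\right) \left(-10\right) = 480$)
$A{\left(R \right)} = - \frac{4}{31} + \frac{20 + R}{R}$ ($A{\left(R \right)} = 4 \left(- \frac{1}{31}\right) + \frac{20 + R}{R} = - \frac{4}{31} + \frac{20 + R}{R}$)
$\frac{A{\left(67 \right)}}{L} = \frac{\frac{27}{31} + \frac{20}{67}}{480} = \left(\frac{27}{31} + 20 \cdot \frac{1}{67}\right) \frac{1}{480} = \left(\frac{27}{31} + \frac{20}{67}\right) \frac{1}{480} = \frac{2429}{2077} \cdot \frac{1}{480} = \frac{2429}{996960}$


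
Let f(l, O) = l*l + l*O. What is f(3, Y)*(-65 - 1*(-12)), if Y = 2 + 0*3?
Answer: -795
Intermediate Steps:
Y = 2 (Y = 2 + 0 = 2)
f(l, O) = l² + O*l
f(3, Y)*(-65 - 1*(-12)) = (3*(2 + 3))*(-65 - 1*(-12)) = (3*5)*(-65 + 12) = 15*(-53) = -795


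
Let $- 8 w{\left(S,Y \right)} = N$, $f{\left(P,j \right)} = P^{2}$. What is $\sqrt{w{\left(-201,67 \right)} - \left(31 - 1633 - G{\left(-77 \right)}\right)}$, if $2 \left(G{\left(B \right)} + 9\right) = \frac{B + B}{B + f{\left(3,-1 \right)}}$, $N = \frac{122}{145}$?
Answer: $\frac{\sqrt{9685667805}}{2465} \approx 39.925$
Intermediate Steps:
$N = \frac{122}{145}$ ($N = 122 \cdot \frac{1}{145} = \frac{122}{145} \approx 0.84138$)
$w{\left(S,Y \right)} = - \frac{61}{580}$ ($w{\left(S,Y \right)} = \left(- \frac{1}{8}\right) \frac{122}{145} = - \frac{61}{580}$)
$G{\left(B \right)} = -9 + \frac{B}{9 + B}$ ($G{\left(B \right)} = -9 + \frac{\left(B + B\right) \frac{1}{B + 3^{2}}}{2} = -9 + \frac{2 B \frac{1}{B + 9}}{2} = -9 + \frac{2 B \frac{1}{9 + B}}{2} = -9 + \frac{B}{9 + B}$)
$\sqrt{w{\left(-201,67 \right)} - \left(31 - 1633 - G{\left(-77 \right)}\right)} = \sqrt{- \frac{61}{580} - \left(31 - 1633 - \frac{-81 - -616}{9 - 77}\right)} = \sqrt{- \frac{61}{580} + \left(\frac{-81 + 616}{-68} - \left(-1633 + 31\right)\right)} = \sqrt{- \frac{61}{580} - - \frac{108401}{68}} = \sqrt{- \frac{61}{580} + \left(- \frac{535}{68} + 1602\right)} = \sqrt{- \frac{61}{580} + \frac{108401}{68}} = \sqrt{\frac{3929277}{2465}} = \frac{\sqrt{9685667805}}{2465}$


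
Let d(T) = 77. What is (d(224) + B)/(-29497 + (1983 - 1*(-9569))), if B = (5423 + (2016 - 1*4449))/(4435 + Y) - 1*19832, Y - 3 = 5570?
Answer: 19770505/17959356 ≈ 1.1008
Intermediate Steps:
Y = 5573 (Y = 3 + 5570 = 5573)
B = -99237833/5004 (B = (5423 + (2016 - 1*4449))/(4435 + 5573) - 1*19832 = (5423 + (2016 - 4449))/10008 - 19832 = (5423 - 2433)*(1/10008) - 19832 = 2990*(1/10008) - 19832 = 1495/5004 - 19832 = -99237833/5004 ≈ -19832.)
(d(224) + B)/(-29497 + (1983 - 1*(-9569))) = (77 - 99237833/5004)/(-29497 + (1983 - 1*(-9569))) = -98852525/(5004*(-29497 + (1983 + 9569))) = -98852525/(5004*(-29497 + 11552)) = -98852525/5004/(-17945) = -98852525/5004*(-1/17945) = 19770505/17959356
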